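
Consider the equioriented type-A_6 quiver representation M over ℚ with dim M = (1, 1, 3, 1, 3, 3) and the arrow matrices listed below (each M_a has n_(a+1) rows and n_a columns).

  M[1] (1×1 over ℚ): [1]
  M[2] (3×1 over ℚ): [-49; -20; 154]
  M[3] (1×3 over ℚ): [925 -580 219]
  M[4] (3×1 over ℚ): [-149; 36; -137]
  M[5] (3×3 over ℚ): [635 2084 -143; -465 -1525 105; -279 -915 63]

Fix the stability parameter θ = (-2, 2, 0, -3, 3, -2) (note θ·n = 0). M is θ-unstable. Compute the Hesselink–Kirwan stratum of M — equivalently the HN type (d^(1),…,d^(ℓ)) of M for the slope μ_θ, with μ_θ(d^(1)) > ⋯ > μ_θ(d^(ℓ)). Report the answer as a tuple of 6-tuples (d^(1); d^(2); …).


Via rank(M_{q-1}∘⋯∘M_p): M ≅ I[1,5], I[3,3]^2, I[5,6]^2, I[6,6].
μ_θ-semistable layers: μ^(1)=3; μ^(2)=1/2; μ^(3)=0; μ^(4)=-1/3; μ^(5)=-2

((0, 0, 0, 0, 1, 0); (0, 0, 0, 0, 2, 2); (0, 0, 2, 0, 0, 0); (0, 1, 1, 1, 0, 0); (1, 0, 0, 0, 0, 1))


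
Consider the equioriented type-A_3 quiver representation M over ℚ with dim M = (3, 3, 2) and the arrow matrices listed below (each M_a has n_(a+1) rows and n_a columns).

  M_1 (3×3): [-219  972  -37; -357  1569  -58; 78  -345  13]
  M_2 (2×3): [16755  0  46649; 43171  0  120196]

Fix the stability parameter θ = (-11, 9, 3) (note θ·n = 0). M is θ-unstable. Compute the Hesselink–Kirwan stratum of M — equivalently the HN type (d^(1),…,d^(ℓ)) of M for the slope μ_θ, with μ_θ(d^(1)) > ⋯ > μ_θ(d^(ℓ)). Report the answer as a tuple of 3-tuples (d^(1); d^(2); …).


Via rank(M_{q-1}∘⋯∘M_p): M ≅ I[1,1], I[1,3]^2, I[2,2].
μ_θ-semistable layers: μ^(1)=9; μ^(2)=6; μ^(3)=-11

((0, 1, 0); (0, 2, 2); (3, 0, 0))


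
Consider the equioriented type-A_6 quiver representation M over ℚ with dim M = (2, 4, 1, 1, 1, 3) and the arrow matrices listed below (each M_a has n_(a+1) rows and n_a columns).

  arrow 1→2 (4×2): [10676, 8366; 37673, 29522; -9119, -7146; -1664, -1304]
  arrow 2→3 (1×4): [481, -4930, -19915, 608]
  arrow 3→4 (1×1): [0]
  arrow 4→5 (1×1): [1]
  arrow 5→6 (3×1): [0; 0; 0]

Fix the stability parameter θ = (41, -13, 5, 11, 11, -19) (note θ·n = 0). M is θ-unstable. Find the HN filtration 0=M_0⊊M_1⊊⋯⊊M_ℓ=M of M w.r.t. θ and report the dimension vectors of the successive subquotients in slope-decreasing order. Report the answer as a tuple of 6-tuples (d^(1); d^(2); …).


Barcode: M ≅ I[1,2], I[1,3], I[2,2]^2, I[4,5], I[6,6]^3. HN layers by μ_θ (4 steps, strictly decreasing):
  μ^(1)=14; μ^(2)=11; μ^(3)=-13; μ^(4)=-19

((1, 1, 0, 0, 0, 0); (1, 1, 1, 1, 1, 0); (0, 2, 0, 0, 0, 0); (0, 0, 0, 0, 0, 3))


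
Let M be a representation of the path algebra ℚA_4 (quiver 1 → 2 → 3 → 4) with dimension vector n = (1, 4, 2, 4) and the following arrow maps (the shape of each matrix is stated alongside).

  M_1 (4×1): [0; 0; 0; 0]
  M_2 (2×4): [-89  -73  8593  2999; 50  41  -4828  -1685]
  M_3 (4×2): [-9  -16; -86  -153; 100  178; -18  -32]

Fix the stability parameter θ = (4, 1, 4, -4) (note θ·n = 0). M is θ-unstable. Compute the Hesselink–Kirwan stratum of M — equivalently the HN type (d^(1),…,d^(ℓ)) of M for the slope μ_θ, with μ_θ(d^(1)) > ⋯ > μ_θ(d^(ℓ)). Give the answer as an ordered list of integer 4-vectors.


Interval decomposition of M: I[1,1], I[2,2]^2, I[2,4]^2, I[4,4]^2.
HN type (ℓ=4): μ^(1)=4; μ^(2)=1; μ^(3)=1/3; μ^(4)=-4

((1, 0, 0, 0); (0, 2, 0, 0); (0, 2, 2, 2); (0, 0, 0, 2))


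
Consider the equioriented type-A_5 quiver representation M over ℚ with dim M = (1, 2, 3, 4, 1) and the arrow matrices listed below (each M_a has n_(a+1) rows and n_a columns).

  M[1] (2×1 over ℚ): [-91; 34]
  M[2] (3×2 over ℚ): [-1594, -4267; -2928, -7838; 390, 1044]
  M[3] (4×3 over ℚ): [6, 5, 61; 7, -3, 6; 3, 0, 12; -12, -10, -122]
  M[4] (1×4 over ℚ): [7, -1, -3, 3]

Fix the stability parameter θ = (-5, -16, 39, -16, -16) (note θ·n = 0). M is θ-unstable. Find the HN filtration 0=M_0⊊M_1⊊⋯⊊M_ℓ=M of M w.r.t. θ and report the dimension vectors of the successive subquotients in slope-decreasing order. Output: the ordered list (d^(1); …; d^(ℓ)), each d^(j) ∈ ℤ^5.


Barcode: M ≅ I[1,5], I[2,4], I[3,4], I[4,4]. HN layers by μ_θ (4 steps, strictly decreasing):
  μ^(1)=23/2; μ^(2)=7/3; μ^(3)=-21/2; μ^(4)=-16

((0, 0, 2, 2, 0); (0, 0, 1, 1, 1); (1, 1, 0, 0, 0); (0, 1, 0, 1, 0))


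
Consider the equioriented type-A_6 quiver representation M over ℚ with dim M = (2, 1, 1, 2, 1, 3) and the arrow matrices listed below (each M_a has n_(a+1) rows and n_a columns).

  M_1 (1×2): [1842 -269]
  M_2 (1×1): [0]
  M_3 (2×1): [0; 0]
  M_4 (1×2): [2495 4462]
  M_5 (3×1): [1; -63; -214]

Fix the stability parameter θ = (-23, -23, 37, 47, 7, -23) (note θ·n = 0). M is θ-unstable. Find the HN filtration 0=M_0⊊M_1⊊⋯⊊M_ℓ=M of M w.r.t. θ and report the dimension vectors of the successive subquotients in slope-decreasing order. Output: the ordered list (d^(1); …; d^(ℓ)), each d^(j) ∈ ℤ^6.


Interval decomposition of M: I[1,1], I[1,2], I[3,3], I[4,4], I[4,6], I[6,6]^2.
HN type (ℓ=4): μ^(1)=47; μ^(2)=37; μ^(3)=31/3; μ^(4)=-23

((0, 0, 0, 1, 0, 0); (0, 0, 1, 0, 0, 0); (0, 0, 0, 1, 1, 1); (2, 1, 0, 0, 0, 2))


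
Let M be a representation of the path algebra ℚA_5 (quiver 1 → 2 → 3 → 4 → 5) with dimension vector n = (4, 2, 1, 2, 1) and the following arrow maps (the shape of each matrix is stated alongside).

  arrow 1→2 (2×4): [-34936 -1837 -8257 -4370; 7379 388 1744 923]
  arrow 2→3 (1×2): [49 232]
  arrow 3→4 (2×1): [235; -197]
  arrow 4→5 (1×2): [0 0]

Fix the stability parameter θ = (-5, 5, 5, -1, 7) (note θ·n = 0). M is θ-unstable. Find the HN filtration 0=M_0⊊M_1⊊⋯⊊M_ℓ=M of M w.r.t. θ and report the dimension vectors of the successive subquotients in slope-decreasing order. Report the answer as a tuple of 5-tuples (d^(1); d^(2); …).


Barcode: M ≅ I[1,1]^2, I[1,2], I[1,4], I[4,4], I[5,5]. HN layers by μ_θ (5 steps, strictly decreasing):
  μ^(1)=7; μ^(2)=5; μ^(3)=3; μ^(4)=-1; μ^(5)=-5

((0, 0, 0, 0, 1); (0, 1, 0, 0, 0); (0, 1, 1, 1, 0); (0, 0, 0, 1, 0); (4, 0, 0, 0, 0))


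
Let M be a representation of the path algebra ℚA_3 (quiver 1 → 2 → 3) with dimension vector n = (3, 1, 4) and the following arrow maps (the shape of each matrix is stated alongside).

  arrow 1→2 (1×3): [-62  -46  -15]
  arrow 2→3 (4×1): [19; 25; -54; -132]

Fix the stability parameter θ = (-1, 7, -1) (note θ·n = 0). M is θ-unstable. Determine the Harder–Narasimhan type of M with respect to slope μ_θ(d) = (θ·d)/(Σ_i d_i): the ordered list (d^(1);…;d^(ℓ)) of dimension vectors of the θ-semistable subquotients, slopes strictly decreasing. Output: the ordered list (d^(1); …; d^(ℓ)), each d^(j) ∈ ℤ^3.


Interval decomposition of M: I[1,1]^2, I[1,3], I[3,3]^3.
HN type (ℓ=2): μ^(1)=3; μ^(2)=-1

((0, 1, 1); (3, 0, 3))


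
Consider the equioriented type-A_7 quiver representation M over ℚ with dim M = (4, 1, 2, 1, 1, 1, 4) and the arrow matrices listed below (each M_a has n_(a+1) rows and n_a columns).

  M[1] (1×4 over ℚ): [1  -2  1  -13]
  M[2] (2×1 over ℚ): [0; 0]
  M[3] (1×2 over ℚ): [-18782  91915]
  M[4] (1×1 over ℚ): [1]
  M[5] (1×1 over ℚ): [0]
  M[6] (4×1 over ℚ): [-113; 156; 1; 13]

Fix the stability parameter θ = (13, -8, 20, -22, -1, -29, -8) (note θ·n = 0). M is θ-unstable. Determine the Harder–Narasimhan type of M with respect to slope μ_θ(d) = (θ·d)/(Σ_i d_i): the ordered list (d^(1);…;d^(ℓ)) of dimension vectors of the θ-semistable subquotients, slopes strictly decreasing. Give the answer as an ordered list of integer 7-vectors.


Via rank(M_{q-1}∘⋯∘M_p): M ≅ I[1,1]^3, I[1,2], I[3,3], I[3,5], I[6,7], I[7,7]^3.
μ_θ-semistable layers: μ^(1)=20; μ^(2)=13; μ^(3)=5/2; μ^(4)=-1; μ^(5)=-8; μ^(6)=-29

((0, 0, 1, 0, 0, 0, 0); (3, 0, 0, 0, 0, 0, 0); (1, 1, 0, 0, 0, 0, 0); (0, 0, 1, 1, 1, 0, 0); (0, 0, 0, 0, 0, 0, 4); (0, 0, 0, 0, 0, 1, 0))


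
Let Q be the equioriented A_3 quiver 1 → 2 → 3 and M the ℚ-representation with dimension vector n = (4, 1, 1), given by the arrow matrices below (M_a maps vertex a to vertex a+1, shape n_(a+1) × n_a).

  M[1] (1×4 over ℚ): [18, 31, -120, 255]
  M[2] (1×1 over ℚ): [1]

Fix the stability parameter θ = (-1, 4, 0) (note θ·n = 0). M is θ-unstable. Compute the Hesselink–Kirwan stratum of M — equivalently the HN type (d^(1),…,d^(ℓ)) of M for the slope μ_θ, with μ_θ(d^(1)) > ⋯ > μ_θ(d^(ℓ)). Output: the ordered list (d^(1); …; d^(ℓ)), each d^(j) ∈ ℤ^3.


Barcode: M ≅ I[1,1]^3, I[1,3]. HN layers by μ_θ (2 steps, strictly decreasing):
  μ^(1)=2; μ^(2)=-1

((0, 1, 1); (4, 0, 0))


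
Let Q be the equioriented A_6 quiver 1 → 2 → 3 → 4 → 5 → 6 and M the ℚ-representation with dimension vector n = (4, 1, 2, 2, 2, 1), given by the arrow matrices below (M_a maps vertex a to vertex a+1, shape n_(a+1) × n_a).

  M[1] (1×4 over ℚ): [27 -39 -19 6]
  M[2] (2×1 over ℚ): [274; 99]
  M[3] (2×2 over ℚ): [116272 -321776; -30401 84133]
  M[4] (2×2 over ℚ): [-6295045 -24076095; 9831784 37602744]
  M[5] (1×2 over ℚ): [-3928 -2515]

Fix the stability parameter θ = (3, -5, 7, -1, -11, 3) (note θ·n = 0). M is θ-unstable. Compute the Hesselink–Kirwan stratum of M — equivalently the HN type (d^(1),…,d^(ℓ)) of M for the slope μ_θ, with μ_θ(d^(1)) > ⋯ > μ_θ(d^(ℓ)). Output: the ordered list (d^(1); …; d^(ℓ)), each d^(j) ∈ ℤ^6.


Via rank(M_{q-1}∘⋯∘M_p): M ≅ I[1,1]^3, I[1,5], I[3,3], I[4,4], I[5,6].
μ_θ-semistable layers: μ^(1)=7; μ^(2)=3; μ^(3)=-1; μ^(4)=-7/5; μ^(5)=-11

((0, 0, 1, 0, 0, 0); (3, 0, 0, 0, 0, 1); (0, 0, 0, 1, 0, 0); (1, 1, 1, 1, 1, 0); (0, 0, 0, 0, 1, 0))


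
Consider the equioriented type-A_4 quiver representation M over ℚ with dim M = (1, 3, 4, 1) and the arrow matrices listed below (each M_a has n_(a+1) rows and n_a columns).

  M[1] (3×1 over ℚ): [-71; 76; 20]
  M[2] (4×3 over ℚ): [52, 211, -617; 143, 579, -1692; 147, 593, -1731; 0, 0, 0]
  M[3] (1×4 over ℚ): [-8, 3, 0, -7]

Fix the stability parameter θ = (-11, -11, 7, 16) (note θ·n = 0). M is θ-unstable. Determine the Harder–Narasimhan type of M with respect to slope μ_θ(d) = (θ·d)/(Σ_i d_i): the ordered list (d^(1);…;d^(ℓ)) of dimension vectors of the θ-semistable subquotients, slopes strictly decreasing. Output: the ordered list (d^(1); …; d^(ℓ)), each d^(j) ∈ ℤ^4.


Via rank(M_{q-1}∘⋯∘M_p): M ≅ I[1,4], I[2,3]^2, I[3,3].
μ_θ-semistable layers: μ^(1)=16; μ^(2)=7; μ^(3)=-11

((0, 0, 0, 1); (0, 0, 4, 0); (1, 3, 0, 0))


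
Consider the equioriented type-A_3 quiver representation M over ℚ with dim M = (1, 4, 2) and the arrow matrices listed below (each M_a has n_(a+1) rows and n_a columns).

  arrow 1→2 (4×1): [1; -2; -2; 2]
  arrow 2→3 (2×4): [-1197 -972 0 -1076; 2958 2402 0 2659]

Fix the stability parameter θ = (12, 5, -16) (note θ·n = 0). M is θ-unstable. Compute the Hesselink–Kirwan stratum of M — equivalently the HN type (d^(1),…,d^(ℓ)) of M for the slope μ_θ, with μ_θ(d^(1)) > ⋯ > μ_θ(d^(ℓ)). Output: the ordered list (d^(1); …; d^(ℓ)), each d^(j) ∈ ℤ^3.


Barcode: M ≅ I[1,3], I[2,2]^2, I[2,3]. HN layers by μ_θ (3 steps, strictly decreasing):
  μ^(1)=5; μ^(2)=1/3; μ^(3)=-11/2

((0, 2, 0); (1, 1, 1); (0, 1, 1))


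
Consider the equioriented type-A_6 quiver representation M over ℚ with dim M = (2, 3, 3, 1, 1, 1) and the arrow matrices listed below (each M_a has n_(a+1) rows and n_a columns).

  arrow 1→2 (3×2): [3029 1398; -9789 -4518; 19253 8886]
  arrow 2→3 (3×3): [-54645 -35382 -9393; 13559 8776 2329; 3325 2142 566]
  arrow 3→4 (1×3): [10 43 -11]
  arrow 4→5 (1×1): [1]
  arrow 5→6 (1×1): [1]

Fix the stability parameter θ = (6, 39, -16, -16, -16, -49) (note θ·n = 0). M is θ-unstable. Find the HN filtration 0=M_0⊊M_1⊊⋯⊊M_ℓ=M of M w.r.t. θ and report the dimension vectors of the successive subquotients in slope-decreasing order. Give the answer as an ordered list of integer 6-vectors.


Barcode: M ≅ I[1,1], I[1,6], I[2,3]^2. HN layers by μ_θ (3 steps, strictly decreasing):
  μ^(1)=23/2; μ^(2)=6; μ^(3)=-26/3

((0, 2, 2, 0, 0, 0); (1, 0, 0, 0, 0, 0); (1, 1, 1, 1, 1, 1))


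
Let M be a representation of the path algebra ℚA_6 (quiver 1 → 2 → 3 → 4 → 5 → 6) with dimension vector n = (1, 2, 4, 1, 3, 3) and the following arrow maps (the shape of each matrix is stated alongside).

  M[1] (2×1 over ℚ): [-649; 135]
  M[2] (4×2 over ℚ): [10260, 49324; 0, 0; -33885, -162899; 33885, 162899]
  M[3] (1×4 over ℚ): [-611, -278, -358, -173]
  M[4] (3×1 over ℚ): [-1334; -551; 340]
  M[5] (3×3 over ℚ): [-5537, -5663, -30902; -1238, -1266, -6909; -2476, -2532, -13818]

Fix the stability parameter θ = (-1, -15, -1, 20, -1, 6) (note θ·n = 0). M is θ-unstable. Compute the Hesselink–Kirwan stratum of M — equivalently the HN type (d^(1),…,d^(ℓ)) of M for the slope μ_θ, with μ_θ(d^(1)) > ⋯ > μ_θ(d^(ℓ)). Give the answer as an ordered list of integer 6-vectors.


Interval decomposition of M: I[1,2], I[2,6], I[3,3]^3, I[5,5], I[5,6], I[6,6].
HN type (ℓ=5): μ^(1)=25/3; μ^(2)=6; μ^(3)=-1; μ^(4)=-8; μ^(5)=-15

((0, 0, 0, 1, 1, 1); (0, 0, 0, 0, 0, 2); (0, 0, 4, 0, 2, 0); (1, 1, 0, 0, 0, 0); (0, 1, 0, 0, 0, 0))


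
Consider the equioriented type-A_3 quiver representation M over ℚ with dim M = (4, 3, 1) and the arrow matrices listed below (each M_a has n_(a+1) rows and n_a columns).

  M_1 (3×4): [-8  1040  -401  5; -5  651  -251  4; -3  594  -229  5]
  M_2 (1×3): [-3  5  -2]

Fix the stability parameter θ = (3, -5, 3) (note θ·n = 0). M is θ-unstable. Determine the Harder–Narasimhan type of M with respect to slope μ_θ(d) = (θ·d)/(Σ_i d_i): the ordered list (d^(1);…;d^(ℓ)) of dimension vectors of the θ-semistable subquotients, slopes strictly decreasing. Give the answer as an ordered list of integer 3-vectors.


Barcode: M ≅ I[1,1], I[1,2]^2, I[1,3]. HN layers by μ_θ (2 steps, strictly decreasing):
  μ^(1)=3; μ^(2)=-1

((1, 0, 1); (3, 3, 0))


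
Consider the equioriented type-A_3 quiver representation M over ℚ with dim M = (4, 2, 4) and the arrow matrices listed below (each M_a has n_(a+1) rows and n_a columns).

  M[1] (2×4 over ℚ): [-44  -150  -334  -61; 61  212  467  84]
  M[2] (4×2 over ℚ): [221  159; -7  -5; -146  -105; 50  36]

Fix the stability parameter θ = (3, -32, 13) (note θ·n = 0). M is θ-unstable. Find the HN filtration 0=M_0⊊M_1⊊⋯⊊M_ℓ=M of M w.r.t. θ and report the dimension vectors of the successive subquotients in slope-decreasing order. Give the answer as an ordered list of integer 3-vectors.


Interval decomposition of M: I[1,1]^2, I[1,3]^2, I[3,3]^2.
HN type (ℓ=3): μ^(1)=13; μ^(2)=3; μ^(3)=-29/2

((0, 0, 4); (2, 0, 0); (2, 2, 0))


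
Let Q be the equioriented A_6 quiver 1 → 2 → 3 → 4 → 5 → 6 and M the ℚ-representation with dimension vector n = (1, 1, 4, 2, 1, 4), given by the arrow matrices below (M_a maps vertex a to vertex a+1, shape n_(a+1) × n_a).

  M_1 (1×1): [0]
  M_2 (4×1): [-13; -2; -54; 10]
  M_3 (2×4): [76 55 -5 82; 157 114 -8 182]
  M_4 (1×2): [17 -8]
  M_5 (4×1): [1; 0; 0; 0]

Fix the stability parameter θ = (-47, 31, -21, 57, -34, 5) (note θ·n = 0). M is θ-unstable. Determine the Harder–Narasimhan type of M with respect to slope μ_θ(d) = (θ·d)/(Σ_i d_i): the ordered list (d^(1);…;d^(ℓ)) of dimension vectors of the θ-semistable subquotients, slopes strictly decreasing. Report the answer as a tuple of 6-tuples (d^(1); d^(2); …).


Via rank(M_{q-1}∘⋯∘M_p): M ≅ I[1,1], I[2,4], I[3,3]^2, I[3,6], I[6,6]^3.
μ_θ-semistable layers: μ^(1)=57; μ^(2)=28/3; μ^(3)=5; μ^(4)=-21; μ^(5)=-47

((0, 0, 0, 1, 0, 0); (0, 0, 0, 1, 1, 1); (0, 1, 1, 0, 0, 3); (0, 0, 3, 0, 0, 0); (1, 0, 0, 0, 0, 0))


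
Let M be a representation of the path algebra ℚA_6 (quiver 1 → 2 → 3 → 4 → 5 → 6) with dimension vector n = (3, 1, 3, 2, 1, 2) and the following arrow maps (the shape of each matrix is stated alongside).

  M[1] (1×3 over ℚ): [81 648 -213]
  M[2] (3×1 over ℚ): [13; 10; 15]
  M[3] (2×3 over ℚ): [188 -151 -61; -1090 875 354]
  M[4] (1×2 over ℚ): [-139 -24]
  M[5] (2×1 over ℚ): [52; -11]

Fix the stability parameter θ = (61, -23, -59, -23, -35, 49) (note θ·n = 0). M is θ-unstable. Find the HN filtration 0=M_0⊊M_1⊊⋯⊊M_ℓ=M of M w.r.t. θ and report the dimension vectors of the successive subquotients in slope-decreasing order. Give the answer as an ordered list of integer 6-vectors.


Interval decomposition of M: I[1,1]^2, I[1,6], I[3,3], I[3,4], I[6,6].
HN type (ℓ=5): μ^(1)=61; μ^(2)=49; μ^(3)=-79/5; μ^(4)=-23; μ^(5)=-59

((2, 0, 0, 0, 0, 0); (0, 0, 0, 0, 0, 2); (1, 1, 1, 1, 1, 0); (0, 0, 0, 1, 0, 0); (0, 0, 2, 0, 0, 0))


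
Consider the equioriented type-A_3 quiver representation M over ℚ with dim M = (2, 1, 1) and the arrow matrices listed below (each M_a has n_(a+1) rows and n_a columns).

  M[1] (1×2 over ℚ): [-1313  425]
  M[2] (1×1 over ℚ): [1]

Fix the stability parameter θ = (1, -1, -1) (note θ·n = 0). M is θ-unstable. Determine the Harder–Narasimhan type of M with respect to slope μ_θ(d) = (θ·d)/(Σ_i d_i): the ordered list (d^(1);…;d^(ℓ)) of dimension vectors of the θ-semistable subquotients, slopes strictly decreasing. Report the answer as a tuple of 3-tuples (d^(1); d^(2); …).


Via rank(M_{q-1}∘⋯∘M_p): M ≅ I[1,1], I[1,3].
μ_θ-semistable layers: μ^(1)=1; μ^(2)=-1/3

((1, 0, 0); (1, 1, 1))


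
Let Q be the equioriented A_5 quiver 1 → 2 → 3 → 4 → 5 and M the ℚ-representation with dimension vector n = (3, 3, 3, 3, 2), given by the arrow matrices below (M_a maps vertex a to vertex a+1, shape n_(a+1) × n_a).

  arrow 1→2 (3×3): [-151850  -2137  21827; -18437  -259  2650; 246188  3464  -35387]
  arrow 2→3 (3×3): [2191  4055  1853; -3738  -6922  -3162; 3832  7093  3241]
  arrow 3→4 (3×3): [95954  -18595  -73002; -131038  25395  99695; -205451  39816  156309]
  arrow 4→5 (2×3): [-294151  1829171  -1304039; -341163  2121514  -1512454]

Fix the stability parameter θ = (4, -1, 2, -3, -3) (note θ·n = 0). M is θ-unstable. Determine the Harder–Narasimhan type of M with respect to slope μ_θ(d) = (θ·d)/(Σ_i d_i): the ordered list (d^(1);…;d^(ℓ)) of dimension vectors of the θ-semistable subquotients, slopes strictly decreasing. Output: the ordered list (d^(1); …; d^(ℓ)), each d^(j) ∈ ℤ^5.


Via rank(M_{q-1}∘⋯∘M_p): M ≅ I[1,4], I[1,5]^2.
μ_θ-semistable layers: μ^(1)=1/2; μ^(2)=-1/5

((1, 1, 1, 1, 0); (2, 2, 2, 2, 2))


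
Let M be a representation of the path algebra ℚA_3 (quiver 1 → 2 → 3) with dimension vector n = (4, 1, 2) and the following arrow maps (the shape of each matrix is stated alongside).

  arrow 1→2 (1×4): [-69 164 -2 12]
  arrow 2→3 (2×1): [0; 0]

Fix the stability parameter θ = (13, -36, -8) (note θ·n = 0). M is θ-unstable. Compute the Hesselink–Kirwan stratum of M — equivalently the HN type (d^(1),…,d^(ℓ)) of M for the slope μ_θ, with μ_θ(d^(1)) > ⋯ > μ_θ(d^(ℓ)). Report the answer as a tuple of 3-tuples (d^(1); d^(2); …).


Via rank(M_{q-1}∘⋯∘M_p): M ≅ I[1,1]^3, I[1,2], I[3,3]^2.
μ_θ-semistable layers: μ^(1)=13; μ^(2)=-8; μ^(3)=-23/2

((3, 0, 0); (0, 0, 2); (1, 1, 0))


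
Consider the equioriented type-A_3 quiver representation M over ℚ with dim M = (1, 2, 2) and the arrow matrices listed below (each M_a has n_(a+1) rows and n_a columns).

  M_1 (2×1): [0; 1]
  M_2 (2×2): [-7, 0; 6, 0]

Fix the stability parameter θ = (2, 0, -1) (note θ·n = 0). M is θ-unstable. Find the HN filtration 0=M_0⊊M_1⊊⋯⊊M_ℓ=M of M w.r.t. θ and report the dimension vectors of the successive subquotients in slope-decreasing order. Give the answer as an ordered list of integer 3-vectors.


Via rank(M_{q-1}∘⋯∘M_p): M ≅ I[1,2], I[2,3], I[3,3].
μ_θ-semistable layers: μ^(1)=1; μ^(2)=-1/2; μ^(3)=-1

((1, 1, 0); (0, 1, 1); (0, 0, 1))


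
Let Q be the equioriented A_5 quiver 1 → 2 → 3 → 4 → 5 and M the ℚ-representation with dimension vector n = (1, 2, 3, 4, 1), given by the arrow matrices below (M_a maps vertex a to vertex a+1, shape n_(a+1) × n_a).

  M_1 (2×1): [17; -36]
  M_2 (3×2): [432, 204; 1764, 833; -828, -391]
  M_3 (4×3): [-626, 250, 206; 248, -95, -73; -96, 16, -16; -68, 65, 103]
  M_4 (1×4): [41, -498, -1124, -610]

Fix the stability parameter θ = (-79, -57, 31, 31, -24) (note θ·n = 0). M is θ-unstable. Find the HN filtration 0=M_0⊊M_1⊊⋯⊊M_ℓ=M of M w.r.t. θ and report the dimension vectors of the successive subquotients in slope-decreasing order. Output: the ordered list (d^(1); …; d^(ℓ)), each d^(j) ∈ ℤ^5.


Via rank(M_{q-1}∘⋯∘M_p): M ≅ I[1,2], I[2,3], I[3,4], I[3,5], I[4,4]^2.
μ_θ-semistable layers: μ^(1)=31; μ^(2)=38/3; μ^(3)=-57; μ^(4)=-79

((0, 0, 2, 3, 0); (0, 0, 1, 1, 1); (0, 2, 0, 0, 0); (1, 0, 0, 0, 0))


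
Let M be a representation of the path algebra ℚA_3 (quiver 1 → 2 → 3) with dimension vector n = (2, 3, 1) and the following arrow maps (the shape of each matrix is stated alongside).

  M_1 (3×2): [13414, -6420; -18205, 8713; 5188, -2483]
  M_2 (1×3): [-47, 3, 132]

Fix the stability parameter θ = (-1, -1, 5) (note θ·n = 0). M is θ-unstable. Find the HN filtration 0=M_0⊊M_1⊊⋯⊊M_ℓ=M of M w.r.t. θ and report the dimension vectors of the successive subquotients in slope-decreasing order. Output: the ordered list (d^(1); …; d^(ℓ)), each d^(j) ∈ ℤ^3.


Via rank(M_{q-1}∘⋯∘M_p): M ≅ I[1,2], I[1,3], I[2,2].
μ_θ-semistable layers: μ^(1)=5; μ^(2)=-1

((0, 0, 1); (2, 3, 0))


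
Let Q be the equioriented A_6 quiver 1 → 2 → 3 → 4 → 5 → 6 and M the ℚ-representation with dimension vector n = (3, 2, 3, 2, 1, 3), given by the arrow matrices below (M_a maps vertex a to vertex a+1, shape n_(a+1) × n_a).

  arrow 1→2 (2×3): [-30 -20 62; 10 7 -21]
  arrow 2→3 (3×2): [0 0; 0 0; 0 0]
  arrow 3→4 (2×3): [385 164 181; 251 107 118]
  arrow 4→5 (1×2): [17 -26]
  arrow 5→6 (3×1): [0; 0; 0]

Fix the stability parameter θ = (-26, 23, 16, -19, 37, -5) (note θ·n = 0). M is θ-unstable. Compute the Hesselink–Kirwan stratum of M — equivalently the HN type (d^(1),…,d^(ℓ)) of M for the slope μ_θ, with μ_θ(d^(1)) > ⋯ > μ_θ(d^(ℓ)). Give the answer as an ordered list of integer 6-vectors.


Interval decomposition of M: I[1,1], I[1,2]^2, I[3,3], I[3,4], I[3,5], I[6,6]^3.
HN type (ℓ=6): μ^(1)=37; μ^(2)=23; μ^(3)=16; μ^(4)=-3/2; μ^(5)=-5; μ^(6)=-26

((0, 0, 0, 0, 1, 0); (0, 2, 0, 0, 0, 0); (0, 0, 1, 0, 0, 0); (0, 0, 2, 2, 0, 0); (0, 0, 0, 0, 0, 3); (3, 0, 0, 0, 0, 0))


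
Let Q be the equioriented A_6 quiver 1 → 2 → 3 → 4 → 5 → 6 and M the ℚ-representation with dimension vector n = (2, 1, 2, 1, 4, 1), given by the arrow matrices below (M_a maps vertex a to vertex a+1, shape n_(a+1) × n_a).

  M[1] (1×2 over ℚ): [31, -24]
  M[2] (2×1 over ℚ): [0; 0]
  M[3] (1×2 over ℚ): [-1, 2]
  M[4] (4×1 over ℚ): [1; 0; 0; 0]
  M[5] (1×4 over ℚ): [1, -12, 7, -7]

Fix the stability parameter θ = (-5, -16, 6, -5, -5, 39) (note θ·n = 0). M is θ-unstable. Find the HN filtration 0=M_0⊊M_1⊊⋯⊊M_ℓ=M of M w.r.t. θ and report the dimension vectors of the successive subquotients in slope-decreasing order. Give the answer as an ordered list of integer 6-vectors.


Barcode: M ≅ I[1,1], I[1,2], I[3,3], I[3,6], I[5,5]^3. HN layers by μ_θ (5 steps, strictly decreasing):
  μ^(1)=39; μ^(2)=6; μ^(3)=-4/3; μ^(4)=-5; μ^(5)=-21/2

((0, 0, 0, 0, 0, 1); (0, 0, 1, 0, 0, 0); (0, 0, 1, 1, 1, 0); (1, 0, 0, 0, 3, 0); (1, 1, 0, 0, 0, 0))


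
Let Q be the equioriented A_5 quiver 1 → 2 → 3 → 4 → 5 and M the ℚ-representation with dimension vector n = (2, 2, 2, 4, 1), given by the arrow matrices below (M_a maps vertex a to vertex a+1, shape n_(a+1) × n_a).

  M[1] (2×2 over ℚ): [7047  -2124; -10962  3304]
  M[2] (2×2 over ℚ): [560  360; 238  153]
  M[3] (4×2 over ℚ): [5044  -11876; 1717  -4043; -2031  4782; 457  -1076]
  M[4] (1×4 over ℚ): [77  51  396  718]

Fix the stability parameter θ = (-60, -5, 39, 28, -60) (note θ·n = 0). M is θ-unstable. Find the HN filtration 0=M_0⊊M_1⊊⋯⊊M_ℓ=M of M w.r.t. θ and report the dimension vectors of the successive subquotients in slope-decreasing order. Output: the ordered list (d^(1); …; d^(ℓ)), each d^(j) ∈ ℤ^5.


Barcode: M ≅ I[1,1], I[1,2], I[2,5], I[3,4], I[4,4]^2. HN layers by μ_θ (5 steps, strictly decreasing):
  μ^(1)=67/2; μ^(2)=28; μ^(3)=7/3; μ^(4)=-5; μ^(5)=-60

((0, 0, 1, 1, 0); (0, 0, 0, 2, 0); (0, 0, 1, 1, 1); (0, 2, 0, 0, 0); (2, 0, 0, 0, 0))


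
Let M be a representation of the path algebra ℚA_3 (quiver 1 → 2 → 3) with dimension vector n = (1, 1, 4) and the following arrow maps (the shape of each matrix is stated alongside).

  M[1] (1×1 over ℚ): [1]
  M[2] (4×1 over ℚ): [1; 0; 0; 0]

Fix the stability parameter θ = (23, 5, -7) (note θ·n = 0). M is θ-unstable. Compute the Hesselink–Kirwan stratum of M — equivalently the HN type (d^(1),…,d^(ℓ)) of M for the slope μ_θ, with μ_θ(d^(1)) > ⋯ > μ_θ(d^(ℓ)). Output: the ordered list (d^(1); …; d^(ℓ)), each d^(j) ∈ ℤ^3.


Barcode: M ≅ I[1,3], I[3,3]^3. HN layers by μ_θ (2 steps, strictly decreasing):
  μ^(1)=7; μ^(2)=-7

((1, 1, 1); (0, 0, 3))


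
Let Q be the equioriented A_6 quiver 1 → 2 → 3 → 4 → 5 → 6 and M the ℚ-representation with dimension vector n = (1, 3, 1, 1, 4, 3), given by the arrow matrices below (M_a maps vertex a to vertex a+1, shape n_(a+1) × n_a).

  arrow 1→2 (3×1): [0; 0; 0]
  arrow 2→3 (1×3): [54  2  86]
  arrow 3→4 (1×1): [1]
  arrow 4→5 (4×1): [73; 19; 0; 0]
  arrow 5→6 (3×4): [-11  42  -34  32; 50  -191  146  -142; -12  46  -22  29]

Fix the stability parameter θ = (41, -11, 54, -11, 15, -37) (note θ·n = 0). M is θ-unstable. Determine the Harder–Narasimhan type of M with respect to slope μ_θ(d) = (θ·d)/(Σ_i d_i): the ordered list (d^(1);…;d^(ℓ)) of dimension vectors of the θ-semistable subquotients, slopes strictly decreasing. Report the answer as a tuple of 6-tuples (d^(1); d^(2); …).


Interval decomposition of M: I[1,1], I[2,2]^2, I[2,6], I[5,5], I[5,6]^2.
HN type (ℓ=4): μ^(1)=41; μ^(2)=15; μ^(3)=21/4; μ^(4)=-11

((1, 0, 0, 0, 0, 0); (0, 0, 0, 0, 1, 0); (0, 0, 1, 1, 1, 1); (0, 3, 0, 0, 2, 2))


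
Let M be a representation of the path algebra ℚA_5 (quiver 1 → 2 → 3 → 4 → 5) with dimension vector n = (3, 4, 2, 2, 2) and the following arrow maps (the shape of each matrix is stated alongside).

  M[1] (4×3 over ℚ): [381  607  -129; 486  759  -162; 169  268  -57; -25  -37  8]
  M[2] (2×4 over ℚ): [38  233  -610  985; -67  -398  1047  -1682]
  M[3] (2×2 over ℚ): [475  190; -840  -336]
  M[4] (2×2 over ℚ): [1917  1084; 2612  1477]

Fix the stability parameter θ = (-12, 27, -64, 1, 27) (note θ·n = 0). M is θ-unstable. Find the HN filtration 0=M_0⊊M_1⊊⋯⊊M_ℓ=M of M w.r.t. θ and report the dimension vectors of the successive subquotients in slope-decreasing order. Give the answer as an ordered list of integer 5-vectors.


Barcode: M ≅ I[1,2], I[1,3], I[1,5], I[2,2], I[4,5]. HN layers by μ_θ (4 steps, strictly decreasing):
  μ^(1)=27; μ^(2)=1; μ^(3)=-12; μ^(4)=-49/3

((0, 2, 0, 0, 2); (0, 0, 0, 2, 0); (1, 0, 0, 0, 0); (2, 2, 2, 0, 0))


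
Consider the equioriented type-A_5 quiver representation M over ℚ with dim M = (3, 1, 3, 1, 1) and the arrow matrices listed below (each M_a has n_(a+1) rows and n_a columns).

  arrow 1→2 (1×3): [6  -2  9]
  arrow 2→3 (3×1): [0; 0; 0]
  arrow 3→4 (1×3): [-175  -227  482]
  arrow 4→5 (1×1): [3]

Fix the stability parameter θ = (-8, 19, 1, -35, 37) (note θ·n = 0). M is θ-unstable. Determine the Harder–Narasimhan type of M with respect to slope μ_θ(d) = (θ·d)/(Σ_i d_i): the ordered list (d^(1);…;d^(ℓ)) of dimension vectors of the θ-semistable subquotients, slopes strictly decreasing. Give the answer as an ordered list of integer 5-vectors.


Via rank(M_{q-1}∘⋯∘M_p): M ≅ I[1,1]^2, I[1,2], I[3,3]^2, I[3,5].
μ_θ-semistable layers: μ^(1)=37; μ^(2)=19; μ^(3)=1; μ^(4)=-8; μ^(5)=-17

((0, 0, 0, 0, 1); (0, 1, 0, 0, 0); (0, 0, 2, 0, 0); (3, 0, 0, 0, 0); (0, 0, 1, 1, 0))


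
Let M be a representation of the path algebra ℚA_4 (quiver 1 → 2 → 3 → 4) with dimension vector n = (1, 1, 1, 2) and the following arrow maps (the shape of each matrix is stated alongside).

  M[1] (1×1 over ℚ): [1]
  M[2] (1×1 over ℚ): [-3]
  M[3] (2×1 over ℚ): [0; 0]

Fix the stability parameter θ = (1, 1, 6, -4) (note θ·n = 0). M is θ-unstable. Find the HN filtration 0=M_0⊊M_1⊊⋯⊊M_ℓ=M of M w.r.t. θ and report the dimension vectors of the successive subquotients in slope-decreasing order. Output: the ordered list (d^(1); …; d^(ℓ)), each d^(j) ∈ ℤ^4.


Via rank(M_{q-1}∘⋯∘M_p): M ≅ I[1,3], I[4,4]^2.
μ_θ-semistable layers: μ^(1)=6; μ^(2)=1; μ^(3)=-4

((0, 0, 1, 0); (1, 1, 0, 0); (0, 0, 0, 2))


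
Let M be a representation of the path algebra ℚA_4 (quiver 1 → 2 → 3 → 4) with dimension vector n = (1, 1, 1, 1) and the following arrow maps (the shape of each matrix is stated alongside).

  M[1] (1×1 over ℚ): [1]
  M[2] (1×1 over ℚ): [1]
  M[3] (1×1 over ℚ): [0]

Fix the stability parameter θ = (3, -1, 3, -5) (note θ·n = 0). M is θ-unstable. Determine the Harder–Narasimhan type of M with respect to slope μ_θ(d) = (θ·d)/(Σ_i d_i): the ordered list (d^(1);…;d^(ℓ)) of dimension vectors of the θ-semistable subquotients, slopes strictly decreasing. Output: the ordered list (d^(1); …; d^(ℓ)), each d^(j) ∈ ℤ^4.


Barcode: M ≅ I[1,3], I[4,4]. HN layers by μ_θ (3 steps, strictly decreasing):
  μ^(1)=3; μ^(2)=1; μ^(3)=-5

((0, 0, 1, 0); (1, 1, 0, 0); (0, 0, 0, 1))


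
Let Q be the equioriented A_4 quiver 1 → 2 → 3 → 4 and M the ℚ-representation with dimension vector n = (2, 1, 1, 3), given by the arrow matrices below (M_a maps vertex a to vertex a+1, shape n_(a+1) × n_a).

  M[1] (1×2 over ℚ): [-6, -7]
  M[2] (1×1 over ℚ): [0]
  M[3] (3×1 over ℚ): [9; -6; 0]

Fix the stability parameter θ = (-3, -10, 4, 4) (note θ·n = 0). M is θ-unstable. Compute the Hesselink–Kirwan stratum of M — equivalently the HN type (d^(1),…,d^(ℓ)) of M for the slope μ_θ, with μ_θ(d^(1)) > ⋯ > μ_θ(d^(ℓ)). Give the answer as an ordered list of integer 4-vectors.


Via rank(M_{q-1}∘⋯∘M_p): M ≅ I[1,1], I[1,2], I[3,4], I[4,4]^2.
μ_θ-semistable layers: μ^(1)=4; μ^(2)=-3; μ^(3)=-13/2

((0, 0, 1, 3); (1, 0, 0, 0); (1, 1, 0, 0))


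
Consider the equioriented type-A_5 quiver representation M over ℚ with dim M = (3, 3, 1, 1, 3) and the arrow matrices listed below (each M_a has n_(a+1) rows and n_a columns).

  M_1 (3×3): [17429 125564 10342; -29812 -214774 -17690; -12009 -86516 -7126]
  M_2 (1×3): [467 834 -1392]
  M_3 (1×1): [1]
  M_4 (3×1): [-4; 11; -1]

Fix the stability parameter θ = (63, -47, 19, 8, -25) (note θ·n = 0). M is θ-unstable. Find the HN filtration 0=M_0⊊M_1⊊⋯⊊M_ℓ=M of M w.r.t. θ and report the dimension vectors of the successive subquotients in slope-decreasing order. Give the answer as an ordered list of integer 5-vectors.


Barcode: M ≅ I[1,1], I[1,2], I[1,5], I[2,2], I[5,5]^2. HN layers by μ_θ (5 steps, strictly decreasing):
  μ^(1)=63; μ^(2)=8; μ^(3)=18/5; μ^(4)=-25; μ^(5)=-47

((1, 0, 0, 0, 0); (1, 1, 0, 0, 0); (1, 1, 1, 1, 1); (0, 0, 0, 0, 2); (0, 1, 0, 0, 0))


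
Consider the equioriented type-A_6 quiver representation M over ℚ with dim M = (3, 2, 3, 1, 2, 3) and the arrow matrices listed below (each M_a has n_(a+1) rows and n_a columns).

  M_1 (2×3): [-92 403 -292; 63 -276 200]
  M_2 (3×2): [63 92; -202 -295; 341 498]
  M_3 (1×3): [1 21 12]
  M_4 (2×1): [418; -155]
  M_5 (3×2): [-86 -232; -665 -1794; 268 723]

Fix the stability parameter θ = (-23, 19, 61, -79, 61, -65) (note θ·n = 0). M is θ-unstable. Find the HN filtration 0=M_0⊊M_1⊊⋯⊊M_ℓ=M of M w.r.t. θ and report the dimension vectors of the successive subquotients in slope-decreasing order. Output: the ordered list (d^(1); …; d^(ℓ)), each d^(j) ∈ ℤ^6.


Barcode: M ≅ I[1,1], I[1,3], I[1,6], I[3,3], I[5,6], I[6,6]. HN layers by μ_θ (6 steps, strictly decreasing):
  μ^(1)=61; μ^(2)=19; μ^(3)=-3/5; μ^(4)=-2; μ^(5)=-23; μ^(6)=-65

((0, 0, 2, 0, 0, 0); (0, 1, 0, 0, 0, 0); (0, 1, 1, 1, 1, 1); (0, 0, 0, 0, 1, 1); (3, 0, 0, 0, 0, 0); (0, 0, 0, 0, 0, 1))


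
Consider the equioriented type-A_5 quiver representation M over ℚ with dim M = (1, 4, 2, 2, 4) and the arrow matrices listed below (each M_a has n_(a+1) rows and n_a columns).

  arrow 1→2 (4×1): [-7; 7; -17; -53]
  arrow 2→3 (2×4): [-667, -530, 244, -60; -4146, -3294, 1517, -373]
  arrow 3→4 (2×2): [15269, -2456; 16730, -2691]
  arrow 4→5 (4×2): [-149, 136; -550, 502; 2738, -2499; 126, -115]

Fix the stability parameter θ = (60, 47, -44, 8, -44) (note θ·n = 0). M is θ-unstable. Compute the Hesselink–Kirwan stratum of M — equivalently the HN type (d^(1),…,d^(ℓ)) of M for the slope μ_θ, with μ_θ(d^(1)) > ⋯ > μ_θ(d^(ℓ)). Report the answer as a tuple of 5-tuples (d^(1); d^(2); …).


Barcode: M ≅ I[1,5], I[2,2]^2, I[2,5], I[5,5]^2. HN layers by μ_θ (4 steps, strictly decreasing):
  μ^(1)=47; μ^(2)=27/5; μ^(3)=-33/4; μ^(4)=-44

((0, 2, 0, 0, 0); (1, 1, 1, 1, 1); (0, 1, 1, 1, 1); (0, 0, 0, 0, 2))


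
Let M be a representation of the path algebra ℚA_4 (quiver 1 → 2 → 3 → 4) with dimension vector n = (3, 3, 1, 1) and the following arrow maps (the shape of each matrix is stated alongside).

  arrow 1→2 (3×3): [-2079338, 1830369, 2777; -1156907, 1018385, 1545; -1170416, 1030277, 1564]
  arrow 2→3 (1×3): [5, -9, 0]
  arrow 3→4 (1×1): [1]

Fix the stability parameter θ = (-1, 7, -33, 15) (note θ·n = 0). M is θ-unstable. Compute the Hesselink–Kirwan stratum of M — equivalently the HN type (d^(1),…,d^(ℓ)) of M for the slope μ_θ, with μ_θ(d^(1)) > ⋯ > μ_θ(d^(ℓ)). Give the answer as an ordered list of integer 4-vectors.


Interval decomposition of M: I[1,2]^2, I[1,4].
HN type (ℓ=4): μ^(1)=15; μ^(2)=7; μ^(3)=-1; μ^(4)=-9

((0, 0, 0, 1); (0, 2, 0, 0); (2, 0, 0, 0); (1, 1, 1, 0))


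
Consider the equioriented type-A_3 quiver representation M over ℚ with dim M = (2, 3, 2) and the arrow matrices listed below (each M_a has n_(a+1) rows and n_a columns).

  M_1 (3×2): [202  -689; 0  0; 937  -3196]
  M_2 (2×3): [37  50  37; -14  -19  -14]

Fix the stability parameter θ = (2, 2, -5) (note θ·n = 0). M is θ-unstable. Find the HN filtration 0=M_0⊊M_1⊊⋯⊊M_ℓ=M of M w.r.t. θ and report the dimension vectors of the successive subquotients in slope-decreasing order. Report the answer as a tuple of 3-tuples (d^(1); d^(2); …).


Via rank(M_{q-1}∘⋯∘M_p): M ≅ I[1,2], I[1,3], I[2,3].
μ_θ-semistable layers: μ^(1)=2; μ^(2)=-1/3; μ^(3)=-3/2

((1, 1, 0); (1, 1, 1); (0, 1, 1))


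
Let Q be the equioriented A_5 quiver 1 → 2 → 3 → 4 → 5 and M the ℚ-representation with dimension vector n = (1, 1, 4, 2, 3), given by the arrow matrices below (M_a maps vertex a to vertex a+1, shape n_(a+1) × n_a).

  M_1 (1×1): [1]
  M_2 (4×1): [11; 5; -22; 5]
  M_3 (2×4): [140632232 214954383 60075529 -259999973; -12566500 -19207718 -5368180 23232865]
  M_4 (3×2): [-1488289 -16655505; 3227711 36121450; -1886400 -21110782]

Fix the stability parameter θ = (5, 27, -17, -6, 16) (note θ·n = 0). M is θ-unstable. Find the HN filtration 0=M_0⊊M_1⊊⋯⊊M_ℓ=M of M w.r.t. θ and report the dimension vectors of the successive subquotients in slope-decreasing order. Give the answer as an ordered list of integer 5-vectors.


Interval decomposition of M: I[1,5], I[3,3]^2, I[3,5], I[5,5].
HN type (ℓ=4): μ^(1)=16; μ^(2)=9/4; μ^(3)=-6; μ^(4)=-17

((0, 0, 0, 0, 3); (1, 1, 1, 1, 0); (0, 0, 0, 1, 0); (0, 0, 3, 0, 0))


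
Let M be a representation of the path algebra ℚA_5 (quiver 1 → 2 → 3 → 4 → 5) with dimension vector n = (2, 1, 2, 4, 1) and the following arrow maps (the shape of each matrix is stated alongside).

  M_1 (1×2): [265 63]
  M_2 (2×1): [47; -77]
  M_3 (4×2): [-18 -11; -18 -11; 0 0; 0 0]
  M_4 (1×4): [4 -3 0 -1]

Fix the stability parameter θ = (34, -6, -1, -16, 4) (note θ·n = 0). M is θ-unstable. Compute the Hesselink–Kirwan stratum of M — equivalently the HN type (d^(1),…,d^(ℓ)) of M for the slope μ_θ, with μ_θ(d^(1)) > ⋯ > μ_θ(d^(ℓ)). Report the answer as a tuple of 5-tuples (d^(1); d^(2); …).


Via rank(M_{q-1}∘⋯∘M_p): M ≅ I[1,1], I[1,5], I[3,3], I[4,4]^3.
μ_θ-semistable layers: μ^(1)=34; μ^(2)=4; μ^(3)=11/4; μ^(4)=-1; μ^(5)=-16

((1, 0, 0, 0, 0); (0, 0, 0, 0, 1); (1, 1, 1, 1, 0); (0, 0, 1, 0, 0); (0, 0, 0, 3, 0))


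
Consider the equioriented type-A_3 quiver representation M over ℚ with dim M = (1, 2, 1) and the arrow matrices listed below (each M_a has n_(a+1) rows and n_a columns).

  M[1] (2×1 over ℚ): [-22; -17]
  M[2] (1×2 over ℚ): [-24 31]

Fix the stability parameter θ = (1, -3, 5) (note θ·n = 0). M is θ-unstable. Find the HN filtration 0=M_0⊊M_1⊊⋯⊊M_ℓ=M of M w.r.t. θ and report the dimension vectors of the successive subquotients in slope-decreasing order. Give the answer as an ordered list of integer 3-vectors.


Via rank(M_{q-1}∘⋯∘M_p): M ≅ I[1,3], I[2,2].
μ_θ-semistable layers: μ^(1)=5; μ^(2)=-1; μ^(3)=-3

((0, 0, 1); (1, 1, 0); (0, 1, 0))


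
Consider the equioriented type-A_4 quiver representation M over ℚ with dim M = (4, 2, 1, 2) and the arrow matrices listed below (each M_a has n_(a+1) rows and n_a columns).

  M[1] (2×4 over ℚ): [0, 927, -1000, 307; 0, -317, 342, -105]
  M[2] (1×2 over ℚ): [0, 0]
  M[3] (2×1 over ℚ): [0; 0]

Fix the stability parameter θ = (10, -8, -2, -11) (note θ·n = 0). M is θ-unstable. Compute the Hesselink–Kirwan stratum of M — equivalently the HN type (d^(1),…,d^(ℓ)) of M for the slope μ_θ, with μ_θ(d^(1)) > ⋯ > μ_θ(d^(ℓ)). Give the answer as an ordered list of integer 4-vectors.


Via rank(M_{q-1}∘⋯∘M_p): M ≅ I[1,1]^2, I[1,2]^2, I[3,3], I[4,4]^2.
μ_θ-semistable layers: μ^(1)=10; μ^(2)=1; μ^(3)=-2; μ^(4)=-11

((2, 0, 0, 0); (2, 2, 0, 0); (0, 0, 1, 0); (0, 0, 0, 2))


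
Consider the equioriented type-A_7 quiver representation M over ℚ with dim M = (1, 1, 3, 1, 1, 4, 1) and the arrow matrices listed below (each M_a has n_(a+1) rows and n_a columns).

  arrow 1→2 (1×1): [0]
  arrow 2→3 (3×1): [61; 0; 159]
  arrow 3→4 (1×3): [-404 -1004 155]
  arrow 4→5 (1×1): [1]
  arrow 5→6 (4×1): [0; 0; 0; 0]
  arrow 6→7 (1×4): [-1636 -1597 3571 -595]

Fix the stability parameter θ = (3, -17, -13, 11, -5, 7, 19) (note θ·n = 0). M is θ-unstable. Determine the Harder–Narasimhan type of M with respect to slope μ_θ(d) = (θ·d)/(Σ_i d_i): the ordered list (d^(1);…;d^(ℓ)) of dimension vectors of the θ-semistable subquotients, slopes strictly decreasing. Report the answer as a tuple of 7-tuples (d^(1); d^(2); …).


Interval decomposition of M: I[1,1], I[2,5], I[3,3]^2, I[6,6]^3, I[6,7].
HN type (ℓ=5): μ^(1)=19; μ^(2)=7; μ^(3)=3; μ^(4)=-13; μ^(5)=-17

((0, 0, 0, 0, 0, 0, 1); (0, 0, 0, 0, 0, 4, 0); (1, 0, 0, 1, 1, 0, 0); (0, 0, 3, 0, 0, 0, 0); (0, 1, 0, 0, 0, 0, 0))


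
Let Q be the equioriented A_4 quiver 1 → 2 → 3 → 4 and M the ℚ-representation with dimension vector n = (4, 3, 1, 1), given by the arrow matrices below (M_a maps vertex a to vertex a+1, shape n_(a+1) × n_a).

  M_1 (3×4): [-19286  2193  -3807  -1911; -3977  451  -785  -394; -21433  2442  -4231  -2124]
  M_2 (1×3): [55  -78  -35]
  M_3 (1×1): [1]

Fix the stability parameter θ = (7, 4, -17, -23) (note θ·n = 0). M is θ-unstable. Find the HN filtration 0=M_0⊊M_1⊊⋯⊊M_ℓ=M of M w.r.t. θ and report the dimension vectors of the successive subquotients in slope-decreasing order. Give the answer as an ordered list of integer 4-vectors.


Interval decomposition of M: I[1,1], I[1,2]^2, I[1,4].
HN type (ℓ=3): μ^(1)=7; μ^(2)=11/2; μ^(3)=-29/4

((1, 0, 0, 0); (2, 2, 0, 0); (1, 1, 1, 1))
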